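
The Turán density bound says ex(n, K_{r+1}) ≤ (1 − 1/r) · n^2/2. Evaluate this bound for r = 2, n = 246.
Turán density bound = (1/2) · 246^2/2 = 15129

Turán's theorem: ex(n, K_{r+1}) is achieved by the complete r-partite Turán graph T(n, r) with parts as balanced as possible, and is at most (1 − 1/r) · n^2/2. For r = 2, n = 246: the density bound is (1/2) · 60516/2 = 15129. Since 2 ∣ 246, the Turán graph T(246, 2) has parts of equal size 123, and its edge count e(T(246, 2)) = 15129 attains the density bound exactly.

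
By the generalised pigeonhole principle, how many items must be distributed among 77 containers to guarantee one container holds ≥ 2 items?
n = (2 − 1)·77 + 1 = 78

By the generalised pigeonhole principle, to guarantee some box contains ≥ r objects we need more than (r − 1) · k objects total. Threshold: n = (r − 1) · k + 1. With r = 2 and k = 77: n = 1 · 77 + 1 = 77 + 1 = 78. For n = 77 = 1 · 77, we can put exactly 1 objects in every box, avoiding 2 in any single one — so 78 is tight.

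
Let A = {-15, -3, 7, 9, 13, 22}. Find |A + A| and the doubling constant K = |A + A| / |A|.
K = |A + A| / |A| = 20/6 = 10/3

Enumerate A + A = {a + b : a, b ∈ A}. With |A| = 6, there are |A|^2 = 36 ordered sum pairs; collecting distinct values, A + A = {-30, -18, -8, -6, -2, 4, 6, 7, 10, 14, 16, 18, 19, 20, 22, 26, 29, 31, 35, 44}, so |A + A| = 20. Thus K = 20/6 = 10/3. For comparison, the minimum possible |A + A| over all 6-element sets is 2·6 − 1 = 11 (so min K = 11/6), attained only by arithmetic progressions.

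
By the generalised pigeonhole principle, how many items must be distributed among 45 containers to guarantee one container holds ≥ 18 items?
n = (18 − 1)·45 + 1 = 766

By the generalised pigeonhole principle, to guarantee some box contains ≥ r objects we need more than (r − 1) · k objects total. Threshold: n = (r − 1) · k + 1. With r = 18 and k = 45: n = 17 · 45 + 1 = 765 + 1 = 766. For n = 765 = 17 · 45, we can put exactly 17 objects in every box, avoiding 18 in any single one — so 766 is tight.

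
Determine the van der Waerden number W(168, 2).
W(168, 2) = 168 + 1 = 169

A 2-term AP is any pair of integers, so a monochromatic 2-AP exists iff some colour is used at least twice. With 168 colours, the colouring i ↦ i on {1, ..., 168} uses each colour once, avoiding any monochromatic pair, so W(168, 2) > 168. For {1, ..., 169}, pigeonhole forces two integers of the same colour, which form a monochromatic 2-AP. Hence W(168, 2) = 169.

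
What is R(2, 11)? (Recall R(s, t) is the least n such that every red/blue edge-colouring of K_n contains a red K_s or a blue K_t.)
R(2, 11) = 11

R(2, k) = k for all k ≥ 2: in a 2-colouring of K_k, either some edge is red (a red K_2) or all edges are blue (a blue K_k). And K_{10} coloured all-blue has no blue K_11, so R(2, 11) > 10. Hence R(2, 11) = 11.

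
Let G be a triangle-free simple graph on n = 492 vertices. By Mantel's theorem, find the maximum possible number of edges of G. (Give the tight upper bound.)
ex(492, K_3) = ⌊492^2/4⌋ = 60516

Mantel (1907): a triangle-free graph on n vertices has at most ⌊n^2/4⌋ edges, with equality for the complete bipartite graph K_{⌊n/2⌋, ⌈n/2⌉}. For n = 492: ⌊492^2/4⌋ = ⌊242064/4⌋ = 60516. The extremal graph is K_{246, 246}, which has 246·246 = 60516 edges.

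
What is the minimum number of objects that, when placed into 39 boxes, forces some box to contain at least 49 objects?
n = (49 − 1)·39 + 1 = 1873

By the generalised pigeonhole principle, to guarantee some box contains ≥ r objects we need more than (r − 1) · k objects total. Threshold: n = (r − 1) · k + 1. With r = 49 and k = 39: n = 48 · 39 + 1 = 1872 + 1 = 1873. For n = 1872 = 48 · 39, we can put exactly 48 objects in every box, avoiding 49 in any single one — so 1873 is tight.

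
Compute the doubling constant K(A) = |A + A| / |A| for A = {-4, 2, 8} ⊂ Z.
K = |A + A| / |A| = 5/3

Enumerate A + A = {a + b : a, b ∈ A}. With |A| = 3, there are |A|^2 = 9 ordered sum pairs; collecting distinct values, A + A = {-8, -2, 4, 10, 16}, so |A + A| = 5. Thus K = 5/3. Here |A + A| = 2|A| − 1 = 5, the minimum possible — so K = 5/3 is minimal, which holds iff A is an arithmetic progression.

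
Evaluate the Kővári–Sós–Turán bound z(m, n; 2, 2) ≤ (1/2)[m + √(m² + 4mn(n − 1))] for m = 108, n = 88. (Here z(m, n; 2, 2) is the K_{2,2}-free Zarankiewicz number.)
z(108, 88; 2, 2) ≤ (1/2)[108 + √(108² + 4·108·88·87)] = (1/2)[108 + √3319056] = 964.9138

Kővári–Sós–Turán: let r_1, ..., r_108 be the row sums and z = Σ r_i the total number of 1s. Each pair of columns can share at most one row with both entries 1 (else a 2×2 all-ones block appears), so Σ_i C(r_i, 2) ≤ C(88, 2) = 3828. By convexity Σ_i C(r_i, 2) ≥ 108·C(z/108, 2) = z(z − 108)/(2·108), giving z² − 108z − 108·88·87 ≤ 0 and hence z ≤ (1/2)[108 + √(11664 + 4·826848)] = (1/2)[108 + √3319056] ≈ (1/2)(108 + 1821.8277) = 964.9138.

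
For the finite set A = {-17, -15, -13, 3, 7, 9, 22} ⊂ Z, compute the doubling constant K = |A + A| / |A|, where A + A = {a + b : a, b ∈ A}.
K = |A + A| / |A| = 24/7

Enumerate A + A = {a + b : a, b ∈ A}. With |A| = 7, there are |A|^2 = 49 ordered sum pairs; collecting distinct values, A + A = {-34, -32, -30, -28, -26, -14, -12, -10, -8, -6, -4, 5, 6, 7, 9, 10, 12, 14, 16, 18, 25, 29, 31, 44}, so |A + A| = 24. Thus K = 24/7. For comparison, the minimum possible |A + A| over all 7-element sets is 2·7 − 1 = 13 (so min K = 13/7), attained only by arithmetic progressions.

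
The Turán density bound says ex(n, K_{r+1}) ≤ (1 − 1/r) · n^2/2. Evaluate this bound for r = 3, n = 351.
Turán density bound = (2/3) · 351^2/2 = 41067

Turán's theorem: ex(n, K_{r+1}) is achieved by the complete r-partite Turán graph T(n, r) with parts as balanced as possible, and is at most (1 − 1/r) · n^2/2. For r = 3, n = 351: the density bound is (2/3) · 123201/2 = 41067. Since 3 ∣ 351, the Turán graph T(351, 3) has parts of equal size 117, and its edge count e(T(351, 3)) = 41067 attains the density bound exactly.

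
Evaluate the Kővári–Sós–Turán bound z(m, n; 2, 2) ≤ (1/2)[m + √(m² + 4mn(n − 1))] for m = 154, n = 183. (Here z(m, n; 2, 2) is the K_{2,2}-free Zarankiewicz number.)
z(154, 183; 2, 2) ≤ (1/2)[154 + √(154² + 4·154·183·182)] = (1/2)[154 + √20540212] = 2343.0655

Kővári–Sós–Turán: let r_1, ..., r_154 be the row sums and z = Σ r_i the total number of 1s. Each pair of columns can share at most one row with both entries 1 (else a 2×2 all-ones block appears), so Σ_i C(r_i, 2) ≤ C(183, 2) = 16653. By convexity Σ_i C(r_i, 2) ≥ 154·C(z/154, 2) = z(z − 154)/(2·154), giving z² − 154z − 154·183·182 ≤ 0 and hence z ≤ (1/2)[154 + √(23716 + 4·5129124)] = (1/2)[154 + √20540212] ≈ (1/2)(154 + 4532.1311) = 2343.0655.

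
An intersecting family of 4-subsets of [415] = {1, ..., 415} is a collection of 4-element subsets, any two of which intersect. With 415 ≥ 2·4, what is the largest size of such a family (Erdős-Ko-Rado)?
max |F| = C(414, 3) = 11740764

Erdős-Ko-Rado (1961): when n ≥ 2k, max |F| = C(n−1, k−1). The bound is attained by the star {A : i ∈ A} for any fixed i ∈ [n]. Here C(415−1, 4−1) = C(414, 3) = 11740764.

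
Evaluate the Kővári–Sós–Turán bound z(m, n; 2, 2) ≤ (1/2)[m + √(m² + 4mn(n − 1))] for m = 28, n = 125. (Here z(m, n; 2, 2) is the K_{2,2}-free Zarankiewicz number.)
z(28, 125; 2, 2) ≤ (1/2)[28 + √(28² + 4·28·125·124)] = (1/2)[28 + √1736784] = 672.9355

Kővári–Sós–Turán: let r_1, ..., r_28 be the row sums and z = Σ r_i the total number of 1s. Each pair of columns can share at most one row with both entries 1 (else a 2×2 all-ones block appears), so Σ_i C(r_i, 2) ≤ C(125, 2) = 7750. By convexity Σ_i C(r_i, 2) ≥ 28·C(z/28, 2) = z(z − 28)/(2·28), giving z² − 28z − 28·125·124 ≤ 0 and hence z ≤ (1/2)[28 + √(784 + 4·434000)] = (1/2)[28 + √1736784] ≈ (1/2)(28 + 1317.871) = 672.9355.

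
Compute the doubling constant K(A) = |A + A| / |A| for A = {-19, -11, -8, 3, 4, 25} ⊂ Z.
K = |A + A| / |A| = 19/6

Enumerate A + A = {a + b : a, b ∈ A}. With |A| = 6, there are |A|^2 = 36 ordered sum pairs; collecting distinct values, A + A = {-38, -30, -27, -22, -19, -16, -15, -8, -7, -5, -4, 6, 7, 8, 14, 17, 28, 29, 50}, so |A + A| = 19. Thus K = 19/6. For comparison, the minimum possible |A + A| over all 6-element sets is 2·6 − 1 = 11 (so min K = 11/6), attained only by arithmetic progressions.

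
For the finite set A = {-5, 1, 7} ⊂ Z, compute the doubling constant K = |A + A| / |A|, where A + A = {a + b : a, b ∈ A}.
K = |A + A| / |A| = 5/3

Enumerate A + A = {a + b : a, b ∈ A}. With |A| = 3, there are |A|^2 = 9 ordered sum pairs; collecting distinct values, A + A = {-10, -4, 2, 8, 14}, so |A + A| = 5. Thus K = 5/3. Here |A + A| = 2|A| − 1 = 5, the minimum possible — so K = 5/3 is minimal, which holds iff A is an arithmetic progression.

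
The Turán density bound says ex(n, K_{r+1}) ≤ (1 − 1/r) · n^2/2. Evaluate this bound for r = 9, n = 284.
Turán density bound = (8/9) · 284^2/2 = 322624/9 ≈ 35847.1111

Turán's theorem: ex(n, K_{r+1}) is achieved by the complete r-partite Turán graph T(n, r) with parts as balanced as possible, and is at most (1 − 1/r) · n^2/2. For r = 9, n = 284: the density bound is (8/9) · 80656/2 = 322624/9 ≈ 35847.1111. The integer-valued extremum is e(T(284, 9)) = 35846, which is strictly less than the density bound 322624/9 since 9 ∤ 284 (the parts of T(284, 9) cannot all be equal).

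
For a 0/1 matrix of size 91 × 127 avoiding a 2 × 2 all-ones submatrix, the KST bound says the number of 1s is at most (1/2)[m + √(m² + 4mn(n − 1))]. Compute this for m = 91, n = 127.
z(91, 127; 2, 2) ≤ (1/2)[91 + √(91² + 4·91·127·126)] = (1/2)[91 + √5833009] = 1253.0812

Kővári–Sós–Turán: let r_1, ..., r_91 be the row sums and z = Σ r_i the total number of 1s. Each pair of columns can share at most one row with both entries 1 (else a 2×2 all-ones block appears), so Σ_i C(r_i, 2) ≤ C(127, 2) = 8001. By convexity Σ_i C(r_i, 2) ≥ 91·C(z/91, 2) = z(z − 91)/(2·91), giving z² − 91z − 91·127·126 ≤ 0 and hence z ≤ (1/2)[91 + √(8281 + 4·1456182)] = (1/2)[91 + √5833009] ≈ (1/2)(91 + 2415.1623) = 1253.0812.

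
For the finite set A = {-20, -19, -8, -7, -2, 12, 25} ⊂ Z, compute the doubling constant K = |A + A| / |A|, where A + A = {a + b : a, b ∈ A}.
K = |A + A| / |A| = 26/7

Enumerate A + A = {a + b : a, b ∈ A}. With |A| = 7, there are |A|^2 = 49 ordered sum pairs; collecting distinct values, A + A = {-40, -39, -38, -28, -27, -26, -22, -21, -16, -15, -14, -10, -9, -8, -7, -4, 4, 5, 6, 10, 17, 18, 23, 24, 37, 50}, so |A + A| = 26. Thus K = 26/7. For comparison, the minimum possible |A + A| over all 7-element sets is 2·7 − 1 = 13 (so min K = 13/7), attained only by arithmetic progressions.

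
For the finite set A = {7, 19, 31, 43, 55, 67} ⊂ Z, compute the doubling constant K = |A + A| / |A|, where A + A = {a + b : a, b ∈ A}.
K = |A + A| / |A| = 11/6

Enumerate A + A = {a + b : a, b ∈ A}. With |A| = 6, there are |A|^2 = 36 ordered sum pairs; collecting distinct values, A + A = {14, 26, 38, 50, 62, 74, 86, 98, 110, 122, 134}, so |A + A| = 11. Thus K = 11/6. Here |A + A| = 2|A| − 1 = 11, the minimum possible — so K = 11/6 is minimal, which holds iff A is an arithmetic progression.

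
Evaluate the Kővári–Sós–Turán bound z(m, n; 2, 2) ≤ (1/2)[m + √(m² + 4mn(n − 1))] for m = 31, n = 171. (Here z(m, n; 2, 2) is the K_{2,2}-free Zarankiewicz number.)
z(31, 171; 2, 2) ≤ (1/2)[31 + √(31² + 4·31·171·170)] = (1/2)[31 + √3605641] = 964.9263

Kővári–Sós–Turán: let r_1, ..., r_31 be the row sums and z = Σ r_i the total number of 1s. Each pair of columns can share at most one row with both entries 1 (else a 2×2 all-ones block appears), so Σ_i C(r_i, 2) ≤ C(171, 2) = 14535. By convexity Σ_i C(r_i, 2) ≥ 31·C(z/31, 2) = z(z − 31)/(2·31), giving z² − 31z − 31·171·170 ≤ 0 and hence z ≤ (1/2)[31 + √(961 + 4·901170)] = (1/2)[31 + √3605641] ≈ (1/2)(31 + 1898.8525) = 964.9263.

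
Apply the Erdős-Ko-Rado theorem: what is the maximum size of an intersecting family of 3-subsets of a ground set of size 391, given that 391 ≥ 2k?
max |F| = C(390, 2) = 75855

Erdős-Ko-Rado (1961): when n ≥ 2k, max |F| = C(n−1, k−1). The bound is attained by the star {A : i ∈ A} for any fixed i ∈ [n]. Here C(391−1, 3−1) = C(390, 2) = 75855.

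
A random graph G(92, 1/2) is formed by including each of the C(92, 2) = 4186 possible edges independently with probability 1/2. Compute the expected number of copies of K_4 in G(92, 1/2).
E[# K_4] = C(92, 4) · (1/2)^C(4, 2) = 2794155 / 2^6 = 43658.671875

For each 4-subset S of vertices (there are C(92, 4) = 2794155 such S), let X_S = 1 if S induces a K_4 (all C(4, 2) = 6 edges present). Then P(X_S = 1) = (1/2)^6 = 1/64. By linearity of expectation, E[# K_4] = C(92, 4) · (1/2)^6 = 2794155 / 64 = 43658.671875.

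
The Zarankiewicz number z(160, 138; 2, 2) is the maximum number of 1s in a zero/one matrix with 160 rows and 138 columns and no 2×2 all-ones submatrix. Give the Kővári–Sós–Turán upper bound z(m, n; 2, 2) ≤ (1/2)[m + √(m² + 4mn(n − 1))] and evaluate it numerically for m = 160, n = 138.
z(160, 138; 2, 2) ≤ (1/2)[160 + √(160² + 4·160·138·137)] = (1/2)[160 + √12125440] = 1821.0801

Kővári–Sós–Turán: let r_1, ..., r_160 be the row sums and z = Σ r_i the total number of 1s. Each pair of columns can share at most one row with both entries 1 (else a 2×2 all-ones block appears), so Σ_i C(r_i, 2) ≤ C(138, 2) = 9453. By convexity Σ_i C(r_i, 2) ≥ 160·C(z/160, 2) = z(z − 160)/(2·160), giving z² − 160z − 160·138·137 ≤ 0 and hence z ≤ (1/2)[160 + √(25600 + 4·3024960)] = (1/2)[160 + √12125440] ≈ (1/2)(160 + 3482.1602) = 1821.0801.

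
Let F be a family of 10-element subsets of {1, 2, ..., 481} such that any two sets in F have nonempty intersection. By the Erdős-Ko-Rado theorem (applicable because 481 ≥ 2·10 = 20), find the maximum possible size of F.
max |F| = C(480, 9) = 3456543581049653600

The Erdős-Ko-Rado theorem states: for n ≥ 2k, an intersecting family of k-subsets of an n-element set has size at most C(n − 1, k − 1), with equality for 'star' families {A ⊆ [n] : |A| = k, i ∈ A} (fix an element i). For n = 481, k = 10: C(480, 9) = 3456543581049653600.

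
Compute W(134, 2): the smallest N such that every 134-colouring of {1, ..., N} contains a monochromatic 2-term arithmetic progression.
W(134, 2) = 134 + 1 = 135

A 2-term AP is any pair of integers, so a monochromatic 2-AP exists iff some colour is used at least twice. With 134 colours, the colouring i ↦ i on {1, ..., 134} uses each colour once, avoiding any monochromatic pair, so W(134, 2) > 134. For {1, ..., 135}, pigeonhole forces two integers of the same colour, which form a monochromatic 2-AP. Hence W(134, 2) = 135.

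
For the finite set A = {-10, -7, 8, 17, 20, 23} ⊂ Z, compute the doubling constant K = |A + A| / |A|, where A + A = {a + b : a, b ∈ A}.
K = |A + A| / |A| = 17/6

Enumerate A + A = {a + b : a, b ∈ A}. With |A| = 6, there are |A|^2 = 36 ordered sum pairs; collecting distinct values, A + A = {-20, -17, -14, -2, 1, 7, 10, 13, 16, 25, 28, 31, 34, 37, 40, 43, 46}, so |A + A| = 17. Thus K = 17/6. For comparison, the minimum possible |A + A| over all 6-element sets is 2·6 − 1 = 11 (so min K = 11/6), attained only by arithmetic progressions.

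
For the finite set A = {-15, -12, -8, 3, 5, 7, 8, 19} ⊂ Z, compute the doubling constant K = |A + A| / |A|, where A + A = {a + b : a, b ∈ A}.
K = |A + A| / |A| = 32/8 = 4

Enumerate A + A = {a + b : a, b ∈ A}. With |A| = 8, there are |A|^2 = 64 ordered sum pairs; collecting distinct values, A + A = {-30, -27, -24, -23, -20, -16, -12, -10, -9, -8, -7, -5, -4, -3, -1, 0, 4, 6, 7, 8, 10, 11, 12, 13, 14, 15, 16, 22, 24, 26, 27, 38}, so |A + A| = 32. Thus K = 32/8 = 4. For comparison, the minimum possible |A + A| over all 8-element sets is 2·8 − 1 = 15 (so min K = 15/8), attained only by arithmetic progressions.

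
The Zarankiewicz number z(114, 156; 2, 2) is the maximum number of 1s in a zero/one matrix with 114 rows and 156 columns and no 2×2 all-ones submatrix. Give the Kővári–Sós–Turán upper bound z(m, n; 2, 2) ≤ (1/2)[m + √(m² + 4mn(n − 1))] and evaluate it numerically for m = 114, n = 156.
z(114, 156; 2, 2) ≤ (1/2)[114 + √(114² + 4·114·156·155)] = (1/2)[114 + √11039076] = 1718.2552

Kővári–Sós–Turán: let r_1, ..., r_114 be the row sums and z = Σ r_i the total number of 1s. Each pair of columns can share at most one row with both entries 1 (else a 2×2 all-ones block appears), so Σ_i C(r_i, 2) ≤ C(156, 2) = 12090. By convexity Σ_i C(r_i, 2) ≥ 114·C(z/114, 2) = z(z − 114)/(2·114), giving z² − 114z − 114·156·155 ≤ 0 and hence z ≤ (1/2)[114 + √(12996 + 4·2756520)] = (1/2)[114 + √11039076] ≈ (1/2)(114 + 3322.5105) = 1718.2552.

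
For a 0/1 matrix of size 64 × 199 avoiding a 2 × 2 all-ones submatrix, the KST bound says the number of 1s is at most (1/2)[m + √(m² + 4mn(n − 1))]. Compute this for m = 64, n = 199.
z(64, 199; 2, 2) ≤ (1/2)[64 + √(64² + 4·64·199·198)] = (1/2)[64 + √10091008] = 1620.3173

Kővári–Sós–Turán: let r_1, ..., r_64 be the row sums and z = Σ r_i the total number of 1s. Each pair of columns can share at most one row with both entries 1 (else a 2×2 all-ones block appears), so Σ_i C(r_i, 2) ≤ C(199, 2) = 19701. By convexity Σ_i C(r_i, 2) ≥ 64·C(z/64, 2) = z(z − 64)/(2·64), giving z² − 64z − 64·199·198 ≤ 0 and hence z ≤ (1/2)[64 + √(4096 + 4·2521728)] = (1/2)[64 + √10091008] ≈ (1/2)(64 + 3176.6347) = 1620.3173.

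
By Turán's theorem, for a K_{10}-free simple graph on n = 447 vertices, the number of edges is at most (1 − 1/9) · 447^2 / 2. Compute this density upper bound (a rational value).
Turán density bound = (8/9) · 447^2/2 = 88804

Turán's theorem: ex(n, K_{r+1}) is achieved by the complete r-partite Turán graph T(n, r) with parts as balanced as possible, and is at most (1 − 1/r) · n^2/2. For r = 9, n = 447: the density bound is (8/9) · 199809/2 = 88804. The integer-valued extremum is e(T(447, 9)) = 88803, which is strictly less than the density bound 88804 since 9 ∤ 447 (the parts of T(447, 9) cannot all be equal).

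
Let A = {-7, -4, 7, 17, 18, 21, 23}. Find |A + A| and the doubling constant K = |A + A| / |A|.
K = |A + A| / |A| = 26/7

Enumerate A + A = {a + b : a, b ∈ A}. With |A| = 7, there are |A|^2 = 49 ordered sum pairs; collecting distinct values, A + A = {-14, -11, -8, 0, 3, 10, 11, 13, 14, 16, 17, 19, 24, 25, 28, 30, 34, 35, 36, 38, 39, 40, 41, 42, 44, 46}, so |A + A| = 26. Thus K = 26/7. For comparison, the minimum possible |A + A| over all 7-element sets is 2·7 − 1 = 13 (so min K = 13/7), attained only by arithmetic progressions.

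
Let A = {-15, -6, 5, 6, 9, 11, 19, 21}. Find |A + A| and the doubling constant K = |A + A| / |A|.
K = |A + A| / |A| = 34/8 = 17/4

Enumerate A + A = {a + b : a, b ∈ A}. With |A| = 8, there are |A|^2 = 64 ordered sum pairs; collecting distinct values, A + A = {-30, -21, -12, -10, -9, -6, -4, -1, 0, 3, 4, 5, 6, 10, 11, 12, 13, 14, 15, 16, 17, 18, 20, 22, 24, 25, 26, 27, 28, 30, 32, 38, 40, 42}, so |A + A| = 34. Thus K = 34/8 = 17/4. For comparison, the minimum possible |A + A| over all 8-element sets is 2·8 − 1 = 15 (so min K = 15/8), attained only by arithmetic progressions.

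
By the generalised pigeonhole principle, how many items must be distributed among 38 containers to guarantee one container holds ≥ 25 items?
n = (25 − 1)·38 + 1 = 913

By the generalised pigeonhole principle, to guarantee some box contains ≥ r objects we need more than (r − 1) · k objects total. Threshold: n = (r − 1) · k + 1. With r = 25 and k = 38: n = 24 · 38 + 1 = 912 + 1 = 913. For n = 912 = 24 · 38, we can put exactly 24 objects in every box, avoiding 25 in any single one — so 913 is tight.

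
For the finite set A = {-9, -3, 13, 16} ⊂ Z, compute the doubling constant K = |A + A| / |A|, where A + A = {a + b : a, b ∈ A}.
K = |A + A| / |A| = 10/4 = 5/2

Enumerate A + A = {a + b : a, b ∈ A}. With |A| = 4, there are |A|^2 = 16 ordered sum pairs; collecting distinct values, A + A = {-18, -12, -6, 4, 7, 10, 13, 26, 29, 32}, so |A + A| = 10. Thus K = 10/4 = 5/2. For comparison, the minimum possible |A + A| over all 4-element sets is 2·4 − 1 = 7 (so min K = 7/4), attained only by arithmetic progressions.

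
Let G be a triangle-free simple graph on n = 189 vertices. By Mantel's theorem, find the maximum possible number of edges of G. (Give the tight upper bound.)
ex(189, K_3) = ⌊189^2/4⌋ = 8930

Mantel (1907): a triangle-free graph on n vertices has at most ⌊n^2/4⌋ edges, with equality for the complete bipartite graph K_{⌊n/2⌋, ⌈n/2⌉}. For n = 189: ⌊189^2/4⌋ = ⌊35721/4⌋ = 8930. The extremal graph is K_{94, 95}, which has 94·95 = 8930 edges.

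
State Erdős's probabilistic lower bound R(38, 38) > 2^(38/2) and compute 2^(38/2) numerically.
2^(38/2) = 524288; so R(38, 38) > 524288

Colour each edge of K_n uniformly at random with red/blue. The expected number of monochromatic K_38 is C(n, 38) · 2 · 2^(−C(38,2)). If C(n, 38) · 2^(1 − C(38,2)) < 1, then with positive probability no monochromatic K_38 exists, so R(38, 38) > n. The standard estimate C(n, 38) ≤ n^38/38! shows this inequality holds whenever n ≤ 2^(38/2) (since 38! · 2^(C(38,2) − 1) > 2^(38^2/2) ≥ n^38). Hence R(38, 38) > 2^(38/2) = 524288.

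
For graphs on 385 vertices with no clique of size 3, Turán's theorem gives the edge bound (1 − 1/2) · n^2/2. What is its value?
Turán density bound = (1/2) · 385^2/2 = 148225/4 ≈ 37056.25

Turán's theorem: ex(n, K_{r+1}) is achieved by the complete r-partite Turán graph T(n, r) with parts as balanced as possible, and is at most (1 − 1/r) · n^2/2. For r = 2, n = 385: the density bound is (1/2) · 148225/2 = 148225/4 ≈ 37056.25. The integer-valued extremum is e(T(385, 2)) = 37056, which is strictly less than the density bound 148225/4 since 2 ∤ 385 (the parts of T(385, 2) cannot all be equal).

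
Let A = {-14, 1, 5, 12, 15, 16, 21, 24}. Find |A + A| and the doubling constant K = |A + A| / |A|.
K = |A + A| / |A| = 32/8 = 4

Enumerate A + A = {a + b : a, b ∈ A}. With |A| = 8, there are |A|^2 = 64 ordered sum pairs; collecting distinct values, A + A = {-28, -13, -9, -2, 1, 2, 6, 7, 10, 13, 16, 17, 20, 21, 22, 24, 25, 26, 27, 28, 29, 30, 31, 32, 33, 36, 37, 39, 40, 42, 45, 48}, so |A + A| = 32. Thus K = 32/8 = 4. For comparison, the minimum possible |A + A| over all 8-element sets is 2·8 − 1 = 15 (so min K = 15/8), attained only by arithmetic progressions.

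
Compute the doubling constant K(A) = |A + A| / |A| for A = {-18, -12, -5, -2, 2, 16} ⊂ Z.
K = |A + A| / |A| = 19/6

Enumerate A + A = {a + b : a, b ∈ A}. With |A| = 6, there are |A|^2 = 36 ordered sum pairs; collecting distinct values, A + A = {-36, -30, -24, -23, -20, -17, -16, -14, -10, -7, -4, -3, -2, 0, 4, 11, 14, 18, 32}, so |A + A| = 19. Thus K = 19/6. For comparison, the minimum possible |A + A| over all 6-element sets is 2·6 − 1 = 11 (so min K = 11/6), attained only by arithmetic progressions.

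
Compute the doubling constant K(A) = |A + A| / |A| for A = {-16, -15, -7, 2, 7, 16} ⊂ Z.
K = |A + A| / |A| = 18/6 = 3

Enumerate A + A = {a + b : a, b ∈ A}. With |A| = 6, there are |A|^2 = 36 ordered sum pairs; collecting distinct values, A + A = {-32, -31, -30, -23, -22, -14, -13, -9, -8, -5, 0, 1, 4, 9, 14, 18, 23, 32}, so |A + A| = 18. Thus K = 18/6 = 3. For comparison, the minimum possible |A + A| over all 6-element sets is 2·6 − 1 = 11 (so min K = 11/6), attained only by arithmetic progressions.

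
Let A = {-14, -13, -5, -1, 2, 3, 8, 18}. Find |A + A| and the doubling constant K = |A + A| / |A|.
K = |A + A| / |A| = 30/8 = 15/4

Enumerate A + A = {a + b : a, b ∈ A}. With |A| = 8, there are |A|^2 = 64 ordered sum pairs; collecting distinct values, A + A = {-28, -27, -26, -19, -18, -15, -14, -12, -11, -10, -6, -5, -3, -2, 1, 2, 3, 4, 5, 6, 7, 10, 11, 13, 16, 17, 20, 21, 26, 36}, so |A + A| = 30. Thus K = 30/8 = 15/4. For comparison, the minimum possible |A + A| over all 8-element sets is 2·8 − 1 = 15 (so min K = 15/8), attained only by arithmetic progressions.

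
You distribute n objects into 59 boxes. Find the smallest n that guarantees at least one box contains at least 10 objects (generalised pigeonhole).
n = (10 − 1)·59 + 1 = 532

By the generalised pigeonhole principle, to guarantee some box contains ≥ r objects we need more than (r − 1) · k objects total. Threshold: n = (r − 1) · k + 1. With r = 10 and k = 59: n = 9 · 59 + 1 = 531 + 1 = 532. For n = 531 = 9 · 59, we can put exactly 9 objects in every box, avoiding 10 in any single one — so 532 is tight.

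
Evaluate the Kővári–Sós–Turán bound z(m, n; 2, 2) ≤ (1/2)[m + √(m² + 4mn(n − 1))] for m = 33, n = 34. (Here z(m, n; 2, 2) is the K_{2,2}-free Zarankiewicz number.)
z(33, 34; 2, 2) ≤ (1/2)[33 + √(33² + 4·33·34·33)] = (1/2)[33 + √149193] = 209.6275

Kővári–Sós–Turán: let r_1, ..., r_33 be the row sums and z = Σ r_i the total number of 1s. Each pair of columns can share at most one row with both entries 1 (else a 2×2 all-ones block appears), so Σ_i C(r_i, 2) ≤ C(34, 2) = 561. By convexity Σ_i C(r_i, 2) ≥ 33·C(z/33, 2) = z(z − 33)/(2·33), giving z² − 33z − 33·34·33 ≤ 0 and hence z ≤ (1/2)[33 + √(1089 + 4·37026)] = (1/2)[33 + √149193] ≈ (1/2)(33 + 386.2551) = 209.6275.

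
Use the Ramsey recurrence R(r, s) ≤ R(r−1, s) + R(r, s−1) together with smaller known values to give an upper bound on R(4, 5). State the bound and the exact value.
R(4, 5) ≤ R(3, 5) + R(4, 4) = 14 + 18 = 32; exact value R(4, 5) = 25.

The Erdős–Szekeres recurrence R(r, s) ≤ R(r−1, s) + R(r, s−1) applied to (r, s) = (4, 5) gives
  R(4, 5) ≤ R(3, 5) + R(4, 4) = 14 + 18 = 32.
(Recall R(2, k) = k and R is symmetric.) The recurrence is not tight here (it gives 32, but the exact value is R(4, 5) = 25); the tight upper bound requires a sharper argument than the simple recurrence, combined with a lower-bound construction on K_{24}.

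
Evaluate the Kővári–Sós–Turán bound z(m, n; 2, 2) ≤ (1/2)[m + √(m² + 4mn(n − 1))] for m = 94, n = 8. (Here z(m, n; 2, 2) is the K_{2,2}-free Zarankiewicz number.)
z(94, 8; 2, 2) ≤ (1/2)[94 + √(94² + 4·94·8·7)] = (1/2)[94 + √29892] = 133.4465

Kővári–Sós–Turán: let r_1, ..., r_94 be the row sums and z = Σ r_i the total number of 1s. Each pair of columns can share at most one row with both entries 1 (else a 2×2 all-ones block appears), so Σ_i C(r_i, 2) ≤ C(8, 2) = 28. By convexity Σ_i C(r_i, 2) ≥ 94·C(z/94, 2) = z(z − 94)/(2·94), giving z² − 94z − 94·8·7 ≤ 0 and hence z ≤ (1/2)[94 + √(8836 + 4·5264)] = (1/2)[94 + √29892] ≈ (1/2)(94 + 172.893) = 133.4465.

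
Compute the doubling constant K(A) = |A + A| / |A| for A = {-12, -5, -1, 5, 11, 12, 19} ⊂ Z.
K = |A + A| / |A| = 24/7

Enumerate A + A = {a + b : a, b ∈ A}. With |A| = 7, there are |A|^2 = 49 ordered sum pairs; collecting distinct values, A + A = {-24, -17, -13, -10, -7, -6, -2, -1, 0, 4, 6, 7, 10, 11, 14, 16, 17, 18, 22, 23, 24, 30, 31, 38}, so |A + A| = 24. Thus K = 24/7. For comparison, the minimum possible |A + A| over all 7-element sets is 2·7 − 1 = 13 (so min K = 13/7), attained only by arithmetic progressions.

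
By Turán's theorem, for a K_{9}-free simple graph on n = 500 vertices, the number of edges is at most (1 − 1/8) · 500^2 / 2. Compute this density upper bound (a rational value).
Turán density bound = (7/8) · 500^2/2 = 109375

Turán's theorem: ex(n, K_{r+1}) is achieved by the complete r-partite Turán graph T(n, r) with parts as balanced as possible, and is at most (1 − 1/r) · n^2/2. For r = 8, n = 500: the density bound is (7/8) · 250000/2 = 109375. The integer-valued extremum is e(T(500, 8)) = 109374, which is strictly less than the density bound 109375 since 8 ∤ 500 (the parts of T(500, 8) cannot all be equal).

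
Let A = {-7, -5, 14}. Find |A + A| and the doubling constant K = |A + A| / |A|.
K = |A + A| / |A| = 6/3 = 2

Enumerate A + A = {a + b : a, b ∈ A}. With |A| = 3, there are |A|^2 = 9 ordered sum pairs; collecting distinct values, A + A = {-14, -12, -10, 7, 9, 28}, so |A + A| = 6. Thus K = 6/3 = 2. For comparison, the minimum possible |A + A| over all 3-element sets is 2·3 − 1 = 5 (so min K = 5/3), attained only by arithmetic progressions.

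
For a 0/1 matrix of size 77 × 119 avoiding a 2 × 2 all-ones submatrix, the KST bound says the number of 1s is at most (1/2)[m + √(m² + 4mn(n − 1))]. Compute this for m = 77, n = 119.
z(77, 119; 2, 2) ≤ (1/2)[77 + √(77² + 4·77·119·118)] = (1/2)[77 + √4330865] = 1079.0365

Kővári–Sós–Turán: let r_1, ..., r_77 be the row sums and z = Σ r_i the total number of 1s. Each pair of columns can share at most one row with both entries 1 (else a 2×2 all-ones block appears), so Σ_i C(r_i, 2) ≤ C(119, 2) = 7021. By convexity Σ_i C(r_i, 2) ≥ 77·C(z/77, 2) = z(z − 77)/(2·77), giving z² − 77z − 77·119·118 ≤ 0 and hence z ≤ (1/2)[77 + √(5929 + 4·1081234)] = (1/2)[77 + √4330865] ≈ (1/2)(77 + 2081.073) = 1079.0365.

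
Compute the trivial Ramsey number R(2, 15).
R(2, 15) = 15

R(2, k) = k for all k ≥ 2: in a 2-colouring of K_k, either some edge is red (a red K_2) or all edges are blue (a blue K_k). And K_{14} coloured all-blue has no blue K_15, so R(2, 15) > 14. Hence R(2, 15) = 15.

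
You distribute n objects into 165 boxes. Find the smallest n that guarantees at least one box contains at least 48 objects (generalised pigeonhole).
n = (48 − 1)·165 + 1 = 7756

By the generalised pigeonhole principle, to guarantee some box contains ≥ r objects we need more than (r − 1) · k objects total. Threshold: n = (r − 1) · k + 1. With r = 48 and k = 165: n = 47 · 165 + 1 = 7755 + 1 = 7756. For n = 7755 = 47 · 165, we can put exactly 47 objects in every box, avoiding 48 in any single one — so 7756 is tight.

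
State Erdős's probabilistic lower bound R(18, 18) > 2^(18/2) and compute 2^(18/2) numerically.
2^(18/2) = 512; so R(18, 18) > 512

Colour each edge of K_n uniformly at random with red/blue. The expected number of monochromatic K_18 is C(n, 18) · 2 · 2^(−C(18,2)). If C(n, 18) · 2^(1 − C(18,2)) < 1, then with positive probability no monochromatic K_18 exists, so R(18, 18) > n. The standard estimate C(n, 18) ≤ n^18/18! shows this inequality holds whenever n ≤ 2^(18/2) (since 18! · 2^(C(18,2) − 1) > 2^(18^2/2) ≥ n^18). Hence R(18, 18) > 2^(18/2) = 512.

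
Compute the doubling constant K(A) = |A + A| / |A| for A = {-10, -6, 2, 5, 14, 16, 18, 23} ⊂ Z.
K = |A + A| / |A| = 31/8

Enumerate A + A = {a + b : a, b ∈ A}. With |A| = 8, there are |A|^2 = 64 ordered sum pairs; collecting distinct values, A + A = {-20, -16, -12, -8, -5, -4, -1, 4, 6, 7, 8, 10, 12, 13, 16, 17, 18, 19, 20, 21, 23, 25, 28, 30, 32, 34, 36, 37, 39, 41, 46}, so |A + A| = 31. Thus K = 31/8. For comparison, the minimum possible |A + A| over all 8-element sets is 2·8 − 1 = 15 (so min K = 15/8), attained only by arithmetic progressions.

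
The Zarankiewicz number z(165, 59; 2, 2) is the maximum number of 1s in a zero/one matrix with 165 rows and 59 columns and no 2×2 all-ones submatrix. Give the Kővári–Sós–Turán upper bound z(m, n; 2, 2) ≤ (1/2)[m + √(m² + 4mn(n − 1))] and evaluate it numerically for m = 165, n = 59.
z(165, 59; 2, 2) ≤ (1/2)[165 + √(165² + 4·165·59·58)] = (1/2)[165 + √2285745] = 838.434

Kővári–Sós–Turán: let r_1, ..., r_165 be the row sums and z = Σ r_i the total number of 1s. Each pair of columns can share at most one row with both entries 1 (else a 2×2 all-ones block appears), so Σ_i C(r_i, 2) ≤ C(59, 2) = 1711. By convexity Σ_i C(r_i, 2) ≥ 165·C(z/165, 2) = z(z − 165)/(2·165), giving z² − 165z − 165·59·58 ≤ 0 and hence z ≤ (1/2)[165 + √(27225 + 4·564630)] = (1/2)[165 + √2285745] ≈ (1/2)(165 + 1511.868) = 838.434.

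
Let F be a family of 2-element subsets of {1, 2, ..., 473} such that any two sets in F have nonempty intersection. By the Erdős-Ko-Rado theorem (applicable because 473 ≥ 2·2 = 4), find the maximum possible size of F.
max |F| = C(472, 1) = 472

The Erdős-Ko-Rado theorem states: for n ≥ 2k, an intersecting family of k-subsets of an n-element set has size at most C(n − 1, k − 1), with equality for 'star' families {A ⊆ [n] : |A| = k, i ∈ A} (fix an element i). For n = 473, k = 2: C(472, 1) = 472.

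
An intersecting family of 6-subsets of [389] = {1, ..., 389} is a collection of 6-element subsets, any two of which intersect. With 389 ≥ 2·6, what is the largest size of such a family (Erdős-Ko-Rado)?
max |F| = C(388, 5) = 71406986112

Erdős-Ko-Rado (1961): when n ≥ 2k, max |F| = C(n−1, k−1). The bound is attained by the star {A : i ∈ A} for any fixed i ∈ [n]. Here C(389−1, 6−1) = C(388, 5) = 71406986112.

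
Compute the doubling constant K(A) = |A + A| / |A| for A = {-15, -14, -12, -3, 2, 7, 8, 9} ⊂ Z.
K = |A + A| / |A| = 30/8 = 15/4

Enumerate A + A = {a + b : a, b ∈ A}. With |A| = 8, there are |A|^2 = 64 ordered sum pairs; collecting distinct values, A + A = {-30, -29, -28, -27, -26, -24, -18, -17, -15, -13, -12, -10, -8, -7, -6, -5, -4, -3, -1, 4, 5, 6, 9, 10, 11, 14, 15, 16, 17, 18}, so |A + A| = 30. Thus K = 30/8 = 15/4. For comparison, the minimum possible |A + A| over all 8-element sets is 2·8 − 1 = 15 (so min K = 15/8), attained only by arithmetic progressions.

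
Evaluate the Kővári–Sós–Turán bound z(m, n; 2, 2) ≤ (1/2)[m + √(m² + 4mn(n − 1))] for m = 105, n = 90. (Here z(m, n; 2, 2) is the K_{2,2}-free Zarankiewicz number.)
z(105, 90; 2, 2) ≤ (1/2)[105 + √(105² + 4·105·90·89)] = (1/2)[105 + √3375225] = 971.0893

Kővári–Sós–Turán: let r_1, ..., r_105 be the row sums and z = Σ r_i the total number of 1s. Each pair of columns can share at most one row with both entries 1 (else a 2×2 all-ones block appears), so Σ_i C(r_i, 2) ≤ C(90, 2) = 4005. By convexity Σ_i C(r_i, 2) ≥ 105·C(z/105, 2) = z(z − 105)/(2·105), giving z² − 105z − 105·90·89 ≤ 0 and hence z ≤ (1/2)[105 + √(11025 + 4·841050)] = (1/2)[105 + √3375225] ≈ (1/2)(105 + 1837.1785) = 971.0893.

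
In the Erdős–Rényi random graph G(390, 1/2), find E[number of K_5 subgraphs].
E[# K_5] = C(390, 5) · (1/2)^C(5, 2) = 73276203078 / 2^10 = 36638101539/512 ≈ 71558792.068359

For each 5-subset S of vertices (there are C(390, 5) = 73276203078 such S), let X_S = 1 if S induces a K_5 (all C(5, 2) = 10 edges present). Then P(X_S = 1) = (1/2)^10 = 1/1024. By linearity of expectation, E[# K_5] = C(390, 5) · (1/2)^10 = 73276203078 / 1024 = 36638101539/512 ≈ 71558792.068359.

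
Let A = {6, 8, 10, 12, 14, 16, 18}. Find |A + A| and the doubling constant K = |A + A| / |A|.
K = |A + A| / |A| = 13/7

Enumerate A + A = {a + b : a, b ∈ A}. With |A| = 7, there are |A|^2 = 49 ordered sum pairs; collecting distinct values, A + A = {12, 14, 16, 18, 20, 22, 24, 26, 28, 30, 32, 34, 36}, so |A + A| = 13. Thus K = 13/7. Here |A + A| = 2|A| − 1 = 13, the minimum possible — so K = 13/7 is minimal, which holds iff A is an arithmetic progression.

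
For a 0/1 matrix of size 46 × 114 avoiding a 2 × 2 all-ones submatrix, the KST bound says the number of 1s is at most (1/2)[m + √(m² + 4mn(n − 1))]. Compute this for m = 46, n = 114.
z(46, 114; 2, 2) ≤ (1/2)[46 + √(46² + 4·46·114·113)] = (1/2)[46 + √2372404] = 793.1305

Kővári–Sós–Turán: let r_1, ..., r_46 be the row sums and z = Σ r_i the total number of 1s. Each pair of columns can share at most one row with both entries 1 (else a 2×2 all-ones block appears), so Σ_i C(r_i, 2) ≤ C(114, 2) = 6441. By convexity Σ_i C(r_i, 2) ≥ 46·C(z/46, 2) = z(z − 46)/(2·46), giving z² − 46z − 46·114·113 ≤ 0 and hence z ≤ (1/2)[46 + √(2116 + 4·592572)] = (1/2)[46 + √2372404] ≈ (1/2)(46 + 1540.261) = 793.1305.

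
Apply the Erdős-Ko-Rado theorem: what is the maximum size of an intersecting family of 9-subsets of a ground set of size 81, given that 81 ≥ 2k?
max |F| = C(80, 8) = 28987537150

The Erdős-Ko-Rado theorem states: for n ≥ 2k, an intersecting family of k-subsets of an n-element set has size at most C(n − 1, k − 1), with equality for 'star' families {A ⊆ [n] : |A| = k, i ∈ A} (fix an element i). For n = 81, k = 9: C(80, 8) = 28987537150.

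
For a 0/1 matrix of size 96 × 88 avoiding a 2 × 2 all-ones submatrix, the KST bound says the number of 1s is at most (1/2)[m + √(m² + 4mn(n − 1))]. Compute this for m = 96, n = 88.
z(96, 88; 2, 2) ≤ (1/2)[96 + √(96² + 4·96·88·87)] = (1/2)[96 + √2949120] = 906.6501

Kővári–Sós–Turán: let r_1, ..., r_96 be the row sums and z = Σ r_i the total number of 1s. Each pair of columns can share at most one row with both entries 1 (else a 2×2 all-ones block appears), so Σ_i C(r_i, 2) ≤ C(88, 2) = 3828. By convexity Σ_i C(r_i, 2) ≥ 96·C(z/96, 2) = z(z − 96)/(2·96), giving z² − 96z − 96·88·87 ≤ 0 and hence z ≤ (1/2)[96 + √(9216 + 4·734976)] = (1/2)[96 + √2949120] ≈ (1/2)(96 + 1717.3002) = 906.6501.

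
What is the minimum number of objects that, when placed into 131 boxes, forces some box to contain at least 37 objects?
n = (37 − 1)·131 + 1 = 4717

By the generalised pigeonhole principle, to guarantee some box contains ≥ r objects we need more than (r − 1) · k objects total. Threshold: n = (r − 1) · k + 1. With r = 37 and k = 131: n = 36 · 131 + 1 = 4716 + 1 = 4717. For n = 4716 = 36 · 131, we can put exactly 36 objects in every box, avoiding 37 in any single one — so 4717 is tight.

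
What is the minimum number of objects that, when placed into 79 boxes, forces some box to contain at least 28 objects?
n = (28 − 1)·79 + 1 = 2134

By the generalised pigeonhole principle, to guarantee some box contains ≥ r objects we need more than (r − 1) · k objects total. Threshold: n = (r − 1) · k + 1. With r = 28 and k = 79: n = 27 · 79 + 1 = 2133 + 1 = 2134. For n = 2133 = 27 · 79, we can put exactly 27 objects in every box, avoiding 28 in any single one — so 2134 is tight.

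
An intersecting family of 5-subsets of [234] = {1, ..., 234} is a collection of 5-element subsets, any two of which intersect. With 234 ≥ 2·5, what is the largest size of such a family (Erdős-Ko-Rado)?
max |F| = C(233, 4) = 119666470

Erdős-Ko-Rado (1961): when n ≥ 2k, max |F| = C(n−1, k−1). The bound is attained by the star {A : i ∈ A} for any fixed i ∈ [n]. Here C(234−1, 5−1) = C(233, 4) = 119666470.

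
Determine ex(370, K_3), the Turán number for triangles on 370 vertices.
ex(370, K_3) = ⌊370^2/4⌋ = 34225

Mantel (1907): a triangle-free graph on n vertices has at most ⌊n^2/4⌋ edges, with equality for the complete bipartite graph K_{⌊n/2⌋, ⌈n/2⌉}. For n = 370: ⌊370^2/4⌋ = ⌊136900/4⌋ = 34225. The extremal graph is K_{185, 185}, which has 185·185 = 34225 edges.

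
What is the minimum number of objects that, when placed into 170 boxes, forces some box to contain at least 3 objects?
n = (3 − 1)·170 + 1 = 341

By the generalised pigeonhole principle, to guarantee some box contains ≥ r objects we need more than (r − 1) · k objects total. Threshold: n = (r − 1) · k + 1. With r = 3 and k = 170: n = 2 · 170 + 1 = 340 + 1 = 341. For n = 340 = 2 · 170, we can put exactly 2 objects in every box, avoiding 3 in any single one — so 341 is tight.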